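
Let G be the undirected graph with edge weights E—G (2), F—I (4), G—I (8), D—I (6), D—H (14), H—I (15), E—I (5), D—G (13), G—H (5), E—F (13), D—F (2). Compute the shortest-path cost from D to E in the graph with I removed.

15

Paths from D to E avoiding I:
D -> F -> E: 2 + 13 = 15
D -> G -> E: 13 + 2 = 15
D -> H -> G -> E: 14 + 5 + 2 = 21
The minimum is 15.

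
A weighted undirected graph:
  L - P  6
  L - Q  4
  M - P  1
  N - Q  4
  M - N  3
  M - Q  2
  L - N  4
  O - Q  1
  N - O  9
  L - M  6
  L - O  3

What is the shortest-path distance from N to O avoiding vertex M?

5

Some routes from N to O avoiding M:
N -> L -> Q -> O: 4 + 4 + 1 = 9
N -> L -> O: 4 + 3 = 7
N -> O: 9
N -> Q -> O: 4 + 1 = 5
Best route has total 5.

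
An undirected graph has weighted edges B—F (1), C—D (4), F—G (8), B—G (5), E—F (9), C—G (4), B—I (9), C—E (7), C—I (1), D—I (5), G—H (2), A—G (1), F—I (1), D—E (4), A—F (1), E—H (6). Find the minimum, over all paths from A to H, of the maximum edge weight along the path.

2

A few of the A→H routes:
A → F → B → G → H: max(1, 1, 5, 2) = 5
A → G → H: max(1, 2) = 2
A → F → I → C → G → H: max(1, 1, 1, 4, 2) = 4
Best route has worst link 2.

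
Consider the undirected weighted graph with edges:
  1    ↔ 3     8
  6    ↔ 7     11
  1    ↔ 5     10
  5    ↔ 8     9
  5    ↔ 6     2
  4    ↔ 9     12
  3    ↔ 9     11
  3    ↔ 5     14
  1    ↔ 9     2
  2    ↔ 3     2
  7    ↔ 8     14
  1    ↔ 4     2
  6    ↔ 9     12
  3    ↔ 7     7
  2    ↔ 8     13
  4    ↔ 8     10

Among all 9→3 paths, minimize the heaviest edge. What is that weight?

8

Some routes from 9 to 3:
9 → 1 → 5 → 6 → 7 → 3: max(2, 10, 2, 11, 7) = 11
9 → 1 → 4 → 8 → 5 → 6 → 7 → 3: max(2, 2, 10, 9, 2, 11, 7) = 11
9 → 1 → 3: max(2, 8) = 8
9 → 4 → 1 → 3: max(12, 2, 8) = 12
9 → 3: max(11) = 11
9 → 4 → 1 → 5 → 6 → 7 → 3: max(12, 2, 10, 2, 11, 7) = 12
Best route has worst link 8.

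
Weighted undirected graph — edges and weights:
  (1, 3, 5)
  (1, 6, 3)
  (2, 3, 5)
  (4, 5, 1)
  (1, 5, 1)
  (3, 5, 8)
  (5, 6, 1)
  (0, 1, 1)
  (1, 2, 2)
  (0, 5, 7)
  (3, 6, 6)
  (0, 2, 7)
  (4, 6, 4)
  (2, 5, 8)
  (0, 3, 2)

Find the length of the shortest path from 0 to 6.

A few of the 0→6 routes:
0 → 1 → 6: 1 + 3 = 4
0 → 1 → 5 → 4 → 6: 1 + 1 + 1 + 4 = 7
0 → 1 → 5 → 6: 1 + 1 + 1 = 3
The minimum is 3.

3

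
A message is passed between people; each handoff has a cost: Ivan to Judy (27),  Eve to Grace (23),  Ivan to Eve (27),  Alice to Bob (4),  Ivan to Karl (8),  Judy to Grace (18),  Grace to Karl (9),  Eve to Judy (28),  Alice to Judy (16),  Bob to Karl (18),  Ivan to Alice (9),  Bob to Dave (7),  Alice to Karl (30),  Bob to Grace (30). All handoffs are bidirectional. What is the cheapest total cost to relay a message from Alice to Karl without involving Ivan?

A few of the Alice→Karl routes:
Alice-Bob-Grace-Karl: 4 + 30 + 9 = 43
Alice-Bob-Karl: 4 + 18 = 22
Alice-Karl: 30
Alice-Judy-Grace-Karl: 16 + 18 + 9 = 43
Alice-Judy-Eve-Grace-Karl: 16 + 28 + 23 + 9 = 76
Shortest: 22.

22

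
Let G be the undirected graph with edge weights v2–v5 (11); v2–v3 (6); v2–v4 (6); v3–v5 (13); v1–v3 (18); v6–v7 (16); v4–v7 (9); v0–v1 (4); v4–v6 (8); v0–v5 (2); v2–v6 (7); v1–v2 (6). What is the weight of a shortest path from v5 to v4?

Some routes from v5 to v4:
v5→v2→v4: 11 + 6 = 17
v5→v2→v6→v4: 11 + 7 + 8 = 26
v5→v3→v2→v4: 13 + 6 + 6 = 25
v5→v0→v1→v2→v6→v4: 2 + 4 + 6 + 7 + 8 = 27
v5→v0→v1→v2→v4: 2 + 4 + 6 + 6 = 18
The minimum is 17.

17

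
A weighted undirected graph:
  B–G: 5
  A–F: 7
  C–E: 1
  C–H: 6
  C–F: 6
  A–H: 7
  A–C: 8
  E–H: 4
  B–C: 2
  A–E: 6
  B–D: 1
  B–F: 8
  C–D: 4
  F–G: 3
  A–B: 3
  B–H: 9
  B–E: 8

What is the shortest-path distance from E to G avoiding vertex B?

Checking several routes:
E - C - A - F - G: 1 + 8 + 7 + 3 = 19
E - A - F - G: 6 + 7 + 3 = 16
E - H - A - F - G: 4 + 7 + 7 + 3 = 21
E - C - F - G: 1 + 6 + 3 = 10
E - A - C - F - G: 6 + 8 + 6 + 3 = 23
E - H - C - F - G: 4 + 6 + 6 + 3 = 19
Shortest: 10.

10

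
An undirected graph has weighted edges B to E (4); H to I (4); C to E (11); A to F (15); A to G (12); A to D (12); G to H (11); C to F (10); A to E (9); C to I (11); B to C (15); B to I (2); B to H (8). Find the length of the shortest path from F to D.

27

Some routes from F to D:
F-A-D: 15 + 12 = 27
F-C-E-A-D: 10 + 11 + 9 + 12 = 42
F-C-I-B-E-A-D: 10 + 11 + 2 + 4 + 9 + 12 = 48
The minimum is 27.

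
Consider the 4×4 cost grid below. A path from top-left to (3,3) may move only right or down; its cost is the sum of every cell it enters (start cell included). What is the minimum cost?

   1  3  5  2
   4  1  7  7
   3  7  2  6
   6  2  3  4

21

Cheapest: r0c0 r0c1 r1c1 r1c2 r2c2 r3c2 r3c3
  1 + 3 + 1 + 7 + 2 + 3 + 4 = 21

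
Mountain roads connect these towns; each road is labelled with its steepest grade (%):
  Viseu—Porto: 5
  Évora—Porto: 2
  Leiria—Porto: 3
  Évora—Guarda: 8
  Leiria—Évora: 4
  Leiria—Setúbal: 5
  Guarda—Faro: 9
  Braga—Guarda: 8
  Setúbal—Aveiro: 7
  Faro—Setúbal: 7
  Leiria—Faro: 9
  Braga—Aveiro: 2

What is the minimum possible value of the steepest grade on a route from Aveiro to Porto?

Some routes from Aveiro to Porto:
Aveiro-Setúbal-Leiria-Porto: max(7, 5, 3) = 7
Aveiro-Braga-Guarda-Évora-Porto: max(2, 8, 8, 2) = 8
Aveiro-Braga-Guarda-Faro-Leiria-Évora-Porto: max(2, 8, 9, 9, 4, 2) = 9
Aveiro-Setúbal-Leiria-Évora-Porto: max(7, 5, 4, 2) = 7
Aveiro-Braga-Guarda-Évora-Leiria-Porto: max(2, 8, 8, 4, 3) = 8
Smallest bottleneck: 7%.

7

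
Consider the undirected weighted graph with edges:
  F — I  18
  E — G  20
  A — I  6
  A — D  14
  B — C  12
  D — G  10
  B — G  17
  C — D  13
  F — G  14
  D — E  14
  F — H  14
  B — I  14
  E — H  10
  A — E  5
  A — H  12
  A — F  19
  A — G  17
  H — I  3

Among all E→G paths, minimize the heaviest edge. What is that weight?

14

Comparing a few candidate routes:
E-A-I-B-C-D-G: max(5, 6, 14, 12, 13, 10) = 14
E-A-D-G: max(5, 14, 10) = 14
E-A-D-C-B-I-H-F-G: max(5, 14, 13, 12, 14, 3, 14, 14) = 14
E-A-I-H-F-G: max(5, 6, 3, 14, 14) = 14
E-A-H-I-B-C-D-G: max(5, 12, 3, 14, 12, 13, 10) = 14
The minimum achievable maximum is 14.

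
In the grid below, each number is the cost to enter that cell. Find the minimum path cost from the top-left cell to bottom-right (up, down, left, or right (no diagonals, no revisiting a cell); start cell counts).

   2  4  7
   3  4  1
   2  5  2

12

Best path: [0,0]→[1,0]→[1,1]→[1,2]→[2,2]
Cost: 2 + 3 + 4 + 1 + 2 = 12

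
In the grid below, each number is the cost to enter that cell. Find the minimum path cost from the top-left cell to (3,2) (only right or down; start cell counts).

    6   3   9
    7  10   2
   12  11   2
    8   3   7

Path r0c0 → r0c1 → r0c2 → r1c2 → r2c2 → r3c2: 6 + 3 + 9 + 2 + 2 + 7 = 29.

29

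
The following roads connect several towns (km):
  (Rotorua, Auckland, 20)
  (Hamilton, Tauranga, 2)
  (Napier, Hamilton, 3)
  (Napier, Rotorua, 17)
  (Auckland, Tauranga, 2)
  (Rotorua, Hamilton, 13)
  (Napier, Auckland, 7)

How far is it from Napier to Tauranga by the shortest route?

Paths from Napier to Tauranga:
Napier→Auckland→Tauranga: 7 + 2 = 9
Napier→Auckland→Rotorua→Hamilton→Tauranga: 7 + 20 + 13 + 2 = 42
Napier→Rotorua→Auckland→Tauranga: 17 + 20 + 2 = 39
Napier→Rotorua→Hamilton→Tauranga: 17 + 13 + 2 = 32
Napier→Hamilton→Rotorua→Auckland→Tauranga: 3 + 13 + 20 + 2 = 38
Napier→Hamilton→Tauranga: 3 + 2 = 5
Shortest: 5 km.

5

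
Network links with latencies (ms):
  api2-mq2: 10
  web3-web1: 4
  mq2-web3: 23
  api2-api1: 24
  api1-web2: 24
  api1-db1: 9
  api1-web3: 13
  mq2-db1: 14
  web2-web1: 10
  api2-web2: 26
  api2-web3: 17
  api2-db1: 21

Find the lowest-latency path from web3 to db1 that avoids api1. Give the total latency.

Checking several routes:
web3→api2→db1: 17 + 21 = 38
web3→mq2→api2→db1: 23 + 10 + 21 = 54
web3→mq2→db1: 23 + 14 = 37
web3→api2→mq2→db1: 17 + 10 + 14 = 41
The minimum is 37 ms.

37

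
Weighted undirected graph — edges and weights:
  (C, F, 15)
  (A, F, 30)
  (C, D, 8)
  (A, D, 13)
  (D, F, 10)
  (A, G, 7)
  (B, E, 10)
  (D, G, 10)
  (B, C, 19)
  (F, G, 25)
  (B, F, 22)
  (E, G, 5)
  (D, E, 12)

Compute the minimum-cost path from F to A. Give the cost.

Checking several routes:
F → G → A: 25 + 7 = 32
F → D → A: 10 + 13 = 23
F → D → E → G → A: 10 + 12 + 5 + 7 = 34
F → C → D → A: 15 + 8 + 13 = 36
F → D → G → A: 10 + 10 + 7 = 27
F → A: 30
Best route has total 23.

23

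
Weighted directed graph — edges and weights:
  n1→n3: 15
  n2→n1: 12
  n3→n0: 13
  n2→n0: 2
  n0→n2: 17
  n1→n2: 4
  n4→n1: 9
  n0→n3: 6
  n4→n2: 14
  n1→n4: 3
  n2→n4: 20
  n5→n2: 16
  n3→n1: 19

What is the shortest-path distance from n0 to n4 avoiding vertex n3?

Candidate routes:
n0 -> n2 -> n1 -> n4: 17 + 12 + 3 = 32
n0 -> n2 -> n4: 17 + 20 = 37
Best route has total 32.

32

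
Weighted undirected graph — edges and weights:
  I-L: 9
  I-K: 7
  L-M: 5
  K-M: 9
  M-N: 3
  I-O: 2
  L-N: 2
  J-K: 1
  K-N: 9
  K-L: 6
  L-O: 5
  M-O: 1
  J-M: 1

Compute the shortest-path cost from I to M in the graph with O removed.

Some routes from I to M avoiding O:
I → L → N → M: 9 + 2 + 3 = 14
I → L → M: 9 + 5 = 14
I → K → J → M: 7 + 1 + 1 = 9
Shortest: 9.

9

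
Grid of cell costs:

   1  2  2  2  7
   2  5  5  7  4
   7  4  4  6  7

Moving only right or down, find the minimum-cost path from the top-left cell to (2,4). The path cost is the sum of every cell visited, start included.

25

Path r0c0→r0c1→r0c2→r0c3→r0c4→r1c4→r2c4: 1 + 2 + 2 + 2 + 7 + 4 + 7 = 25.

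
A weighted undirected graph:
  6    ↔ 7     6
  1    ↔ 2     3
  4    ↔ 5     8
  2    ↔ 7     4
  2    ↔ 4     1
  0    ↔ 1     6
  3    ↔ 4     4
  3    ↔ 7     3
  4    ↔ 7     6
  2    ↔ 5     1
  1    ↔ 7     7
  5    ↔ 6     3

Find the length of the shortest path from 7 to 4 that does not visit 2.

Routes from 7 to 4 avoiding 2:
7 -> 3 -> 4: 3 + 4 = 7
7 -> 6 -> 5 -> 4: 6 + 3 + 8 = 17
7 -> 4: 6
Shortest: 6.

6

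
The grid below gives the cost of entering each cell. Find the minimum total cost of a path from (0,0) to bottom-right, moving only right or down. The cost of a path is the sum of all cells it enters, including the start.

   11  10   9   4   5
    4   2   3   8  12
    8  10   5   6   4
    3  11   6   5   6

41

Best path: r0c0 r1c0 r1c1 r1c2 r2c2 r2c3 r2c4 r3c4
Cost: 11 + 4 + 2 + 3 + 5 + 6 + 4 + 6 = 41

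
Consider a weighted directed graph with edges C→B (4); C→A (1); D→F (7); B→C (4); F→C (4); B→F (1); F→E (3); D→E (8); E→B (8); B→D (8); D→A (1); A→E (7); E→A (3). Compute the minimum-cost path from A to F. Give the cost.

Candidate routes:
A → E → B → D → F: 7 + 8 + 8 + 7 = 30
A → E → B → F: 7 + 8 + 1 = 16
The minimum is 16.

16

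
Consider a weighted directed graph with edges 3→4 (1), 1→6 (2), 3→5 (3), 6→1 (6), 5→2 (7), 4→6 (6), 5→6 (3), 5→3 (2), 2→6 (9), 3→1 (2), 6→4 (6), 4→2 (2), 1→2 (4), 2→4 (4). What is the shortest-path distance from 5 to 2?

5

A few of the 5→2 routes:
5 -> 2: 7
5 -> 3 -> 4 -> 2: 2 + 1 + 2 = 5
5 -> 6 -> 4 -> 2: 3 + 6 + 2 = 11
5 -> 6 -> 1 -> 2: 3 + 6 + 4 = 13
5 -> 3 -> 1 -> 2: 2 + 2 + 4 = 8
The minimum is 5.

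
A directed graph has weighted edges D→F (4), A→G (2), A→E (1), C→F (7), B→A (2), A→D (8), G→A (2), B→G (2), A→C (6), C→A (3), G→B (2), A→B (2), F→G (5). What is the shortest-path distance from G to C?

8

Routes from G to C:
G→A→C: 2 + 6 = 8
G→B→A→C: 2 + 2 + 6 = 10
The minimum is 8.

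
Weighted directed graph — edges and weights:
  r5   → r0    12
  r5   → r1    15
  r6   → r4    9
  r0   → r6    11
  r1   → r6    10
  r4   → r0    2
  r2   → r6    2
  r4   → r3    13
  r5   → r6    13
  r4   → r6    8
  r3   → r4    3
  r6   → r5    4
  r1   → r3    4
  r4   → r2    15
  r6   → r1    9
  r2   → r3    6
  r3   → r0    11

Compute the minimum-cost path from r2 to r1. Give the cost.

11

Some routes from r2 to r1:
r2 → r6 → r1: 2 + 9 = 11
r2 → r3 → r4 → r6 → r1: 6 + 3 + 8 + 9 = 26
r2 → r6 → r5 → r1: 2 + 4 + 15 = 21
Shortest: 11.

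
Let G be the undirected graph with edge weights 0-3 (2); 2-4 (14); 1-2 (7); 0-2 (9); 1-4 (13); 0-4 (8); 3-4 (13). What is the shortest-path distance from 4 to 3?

Candidate routes:
4 - 2 - 0 - 3: 14 + 9 + 2 = 25
4 - 3: 13
4 - 1 - 2 - 0 - 3: 13 + 7 + 9 + 2 = 31
4 - 0 - 3: 8 + 2 = 10
The minimum is 10.

10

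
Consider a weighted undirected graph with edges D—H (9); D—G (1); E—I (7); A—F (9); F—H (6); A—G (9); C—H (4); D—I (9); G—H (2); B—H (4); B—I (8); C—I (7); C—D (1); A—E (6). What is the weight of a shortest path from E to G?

Checking several routes:
E-A-G: 6 + 9 = 15
E-I-B-H-G: 7 + 8 + 4 + 2 = 21
E-I-C-H-G: 7 + 7 + 4 + 2 = 20
E-I-D-G: 7 + 9 + 1 = 17
E-I-C-D-G: 7 + 7 + 1 + 1 = 16
E-I-D-C-H-G: 7 + 9 + 1 + 4 + 2 = 23
The minimum is 15.

15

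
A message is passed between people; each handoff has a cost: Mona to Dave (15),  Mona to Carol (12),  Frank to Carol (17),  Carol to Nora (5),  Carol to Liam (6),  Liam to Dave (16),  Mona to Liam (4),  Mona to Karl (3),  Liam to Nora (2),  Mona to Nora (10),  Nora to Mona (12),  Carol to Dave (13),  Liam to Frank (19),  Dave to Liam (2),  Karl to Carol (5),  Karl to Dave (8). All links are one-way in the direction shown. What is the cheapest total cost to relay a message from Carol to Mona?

Routes from Carol to Mona:
Carol -> Liam -> Nora -> Mona: 6 + 2 + 12 = 20
Carol -> Nora -> Mona: 5 + 12 = 17
Carol -> Dave -> Liam -> Nora -> Mona: 13 + 2 + 2 + 12 = 29
Best route has total 17.

17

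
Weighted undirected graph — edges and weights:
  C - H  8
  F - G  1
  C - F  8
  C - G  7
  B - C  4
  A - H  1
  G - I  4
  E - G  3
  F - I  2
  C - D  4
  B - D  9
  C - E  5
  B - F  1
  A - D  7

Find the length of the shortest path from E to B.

5

Checking several routes:
E→C→B: 5 + 4 = 9
E→G→F→B: 3 + 1 + 1 = 5
E→G→I→F→B: 3 + 4 + 2 + 1 = 10
E→G→C→B: 3 + 7 + 4 = 14
Best route has total 5.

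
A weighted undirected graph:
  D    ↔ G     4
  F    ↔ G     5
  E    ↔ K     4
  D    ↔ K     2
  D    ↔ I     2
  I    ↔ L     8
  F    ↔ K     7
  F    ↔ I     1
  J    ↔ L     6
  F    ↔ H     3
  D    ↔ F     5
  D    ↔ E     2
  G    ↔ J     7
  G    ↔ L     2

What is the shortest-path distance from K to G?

Some routes from K to G:
K-E-D-G: 4 + 2 + 4 = 10
K-D-F-G: 2 + 5 + 5 = 12
K-D-G: 2 + 4 = 6
K-F-G: 7 + 5 = 12
K-D-I-F-G: 2 + 2 + 1 + 5 = 10
Shortest: 6.

6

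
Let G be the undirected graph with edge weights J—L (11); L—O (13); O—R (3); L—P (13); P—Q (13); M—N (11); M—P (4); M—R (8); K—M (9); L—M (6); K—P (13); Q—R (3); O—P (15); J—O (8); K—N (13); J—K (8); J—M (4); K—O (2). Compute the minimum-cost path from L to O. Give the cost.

13

Some routes from L to O:
L - O: 13
L - M - J - O: 6 + 4 + 8 = 18
L - M - K - O: 6 + 9 + 2 = 17
L - M - R - O: 6 + 8 + 3 = 17
Best route has total 13.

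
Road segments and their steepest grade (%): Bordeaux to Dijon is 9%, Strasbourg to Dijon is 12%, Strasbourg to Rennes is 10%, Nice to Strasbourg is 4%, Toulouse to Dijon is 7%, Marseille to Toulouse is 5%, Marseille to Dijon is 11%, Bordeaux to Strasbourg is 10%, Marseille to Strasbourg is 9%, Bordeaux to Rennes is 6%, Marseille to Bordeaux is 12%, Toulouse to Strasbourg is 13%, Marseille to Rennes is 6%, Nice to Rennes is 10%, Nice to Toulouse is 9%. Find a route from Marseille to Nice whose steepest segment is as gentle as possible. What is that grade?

Some routes from Marseille to Nice:
Marseille→Toulouse→Nice: max(5, 9) = 9
Marseille→Strasbourg→Nice: max(9, 4) = 9
Marseille→Rennes→Bordeaux→Dijon→Toulouse→Nice: max(6, 6, 9, 7, 9) = 9
The minimum achievable maximum is 9%.

9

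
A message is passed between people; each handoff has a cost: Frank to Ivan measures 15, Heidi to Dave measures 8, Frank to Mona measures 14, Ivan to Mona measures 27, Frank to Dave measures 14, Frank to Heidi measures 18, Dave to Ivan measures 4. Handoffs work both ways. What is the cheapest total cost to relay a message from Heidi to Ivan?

12

Paths from Heidi to Ivan:
Heidi → Dave → Frank → Mona → Ivan: 8 + 14 + 14 + 27 = 63
Heidi → Dave → Frank → Ivan: 8 + 14 + 15 = 37
Heidi → Frank → Ivan: 18 + 15 = 33
Heidi → Frank → Mona → Ivan: 18 + 14 + 27 = 59
Heidi → Frank → Dave → Ivan: 18 + 14 + 4 = 36
Heidi → Dave → Ivan: 8 + 4 = 12
The minimum is 12.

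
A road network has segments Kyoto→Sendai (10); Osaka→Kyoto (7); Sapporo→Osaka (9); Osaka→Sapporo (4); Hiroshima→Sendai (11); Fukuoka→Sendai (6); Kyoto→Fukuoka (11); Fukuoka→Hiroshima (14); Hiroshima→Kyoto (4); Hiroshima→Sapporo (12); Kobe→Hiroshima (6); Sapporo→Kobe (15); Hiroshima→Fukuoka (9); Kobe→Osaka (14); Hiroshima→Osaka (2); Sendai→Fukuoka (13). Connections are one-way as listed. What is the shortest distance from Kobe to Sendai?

Checking several routes:
Kobe-Hiroshima-Fukuoka-Sendai: 6 + 9 + 6 = 21
Kobe-Hiroshima-Osaka-Kyoto-Sendai: 6 + 2 + 7 + 10 = 25
Kobe-Hiroshima-Sendai: 6 + 11 = 17
Kobe-Hiroshima-Kyoto-Sendai: 6 + 4 + 10 = 20
Best route has total 17 km.

17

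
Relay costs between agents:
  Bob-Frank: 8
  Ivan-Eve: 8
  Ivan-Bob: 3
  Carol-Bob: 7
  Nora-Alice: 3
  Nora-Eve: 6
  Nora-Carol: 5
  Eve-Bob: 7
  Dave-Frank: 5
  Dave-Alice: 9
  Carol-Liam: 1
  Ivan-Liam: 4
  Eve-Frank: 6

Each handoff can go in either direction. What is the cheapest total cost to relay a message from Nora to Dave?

Some routes from Nora to Dave:
Nora -> Alice -> Dave: 3 + 9 = 12
Nora -> Carol -> Bob -> Frank -> Dave: 5 + 7 + 8 + 5 = 25
Nora -> Eve -> Frank -> Dave: 6 + 6 + 5 = 17
Best route has total 12.

12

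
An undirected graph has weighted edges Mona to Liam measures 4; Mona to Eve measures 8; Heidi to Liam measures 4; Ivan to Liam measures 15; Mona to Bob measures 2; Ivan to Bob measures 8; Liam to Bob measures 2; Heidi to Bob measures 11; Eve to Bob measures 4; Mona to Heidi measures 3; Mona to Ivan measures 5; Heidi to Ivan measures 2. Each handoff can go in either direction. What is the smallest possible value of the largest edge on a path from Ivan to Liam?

Checking several routes:
Ivan -> Mona -> Heidi -> Liam: max(5, 3, 4) = 5
Ivan -> Heidi -> Liam: max(2, 4) = 4
Ivan -> Mona -> Liam: max(5, 4) = 5
Ivan -> Heidi -> Mona -> Liam: max(2, 3, 4) = 4
Ivan -> Heidi -> Mona -> Bob -> Liam: max(2, 3, 2, 2) = 3
Ivan -> Mona -> Bob -> Liam: max(5, 2, 2) = 5
The minimum achievable maximum is 3.

3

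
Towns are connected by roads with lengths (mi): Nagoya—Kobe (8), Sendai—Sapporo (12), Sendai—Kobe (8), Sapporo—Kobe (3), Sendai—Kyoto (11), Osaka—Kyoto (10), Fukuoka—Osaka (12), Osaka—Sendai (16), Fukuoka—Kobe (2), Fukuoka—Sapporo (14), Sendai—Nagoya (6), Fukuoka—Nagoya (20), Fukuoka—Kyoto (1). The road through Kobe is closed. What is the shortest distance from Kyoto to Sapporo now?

15

Some routes from Kyoto to Sapporo avoiding Kobe:
Kyoto -> Sendai -> Sapporo: 11 + 12 = 23
Kyoto -> Osaka -> Fukuoka -> Sapporo: 10 + 12 + 14 = 36
Kyoto -> Fukuoka -> Nagoya -> Sendai -> Sapporo: 1 + 20 + 6 + 12 = 39
Kyoto -> Fukuoka -> Sapporo: 1 + 14 = 15
Kyoto -> Osaka -> Sendai -> Sapporo: 10 + 16 + 12 = 38
The minimum is 15 mi.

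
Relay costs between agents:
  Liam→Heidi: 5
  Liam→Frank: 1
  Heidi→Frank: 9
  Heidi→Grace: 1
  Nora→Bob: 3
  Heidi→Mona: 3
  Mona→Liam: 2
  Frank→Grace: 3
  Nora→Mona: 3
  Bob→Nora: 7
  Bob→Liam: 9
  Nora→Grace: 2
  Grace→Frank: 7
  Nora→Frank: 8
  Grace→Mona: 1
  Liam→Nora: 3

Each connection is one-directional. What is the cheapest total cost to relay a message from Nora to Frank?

6

Some routes from Nora to Frank:
Nora→Mona→Liam→Frank: 3 + 2 + 1 = 6
Nora→Grace→Frank: 2 + 7 = 9
Nora→Frank: 8
Nora→Bob→Liam→Frank: 3 + 9 + 1 = 13
Nora→Grace→Mona→Liam→Frank: 2 + 1 + 2 + 1 = 6
The minimum is 6.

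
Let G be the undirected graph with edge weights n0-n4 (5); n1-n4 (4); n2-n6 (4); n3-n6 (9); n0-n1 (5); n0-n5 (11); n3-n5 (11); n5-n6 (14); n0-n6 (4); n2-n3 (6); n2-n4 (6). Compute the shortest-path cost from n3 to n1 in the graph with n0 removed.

16

Candidate routes:
n3→n2→n4→n1: 6 + 6 + 4 = 16
n3→n5→n6→n2→n4→n1: 11 + 14 + 4 + 6 + 4 = 39
n3→n6→n2→n4→n1: 9 + 4 + 6 + 4 = 23
Shortest: 16.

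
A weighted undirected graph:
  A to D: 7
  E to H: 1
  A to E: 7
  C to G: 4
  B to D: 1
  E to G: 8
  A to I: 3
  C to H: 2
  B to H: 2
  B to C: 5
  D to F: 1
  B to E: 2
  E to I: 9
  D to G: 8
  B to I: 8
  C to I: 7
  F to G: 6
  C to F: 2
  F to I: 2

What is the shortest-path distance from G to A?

11

Some routes from G to A:
G → C → F → I → A: 4 + 2 + 2 + 3 = 11
G → F → D → A: 6 + 1 + 7 = 14
G → C → H → E → A: 4 + 2 + 1 + 7 = 14
G → C → I → A: 4 + 7 + 3 = 14
G → F → I → A: 6 + 2 + 3 = 11
G → C → F → D → A: 4 + 2 + 1 + 7 = 14
Best route has total 11.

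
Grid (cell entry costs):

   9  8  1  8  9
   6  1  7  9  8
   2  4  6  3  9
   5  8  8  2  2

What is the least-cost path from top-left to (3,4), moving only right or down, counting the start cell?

Path r0c0→r1c0→r1c1→r2c1→r2c2→r2c3→r3c3→r3c4: 9 + 6 + 1 + 4 + 6 + 3 + 2 + 2 = 33.
(Top row then right column would cost 54.)

33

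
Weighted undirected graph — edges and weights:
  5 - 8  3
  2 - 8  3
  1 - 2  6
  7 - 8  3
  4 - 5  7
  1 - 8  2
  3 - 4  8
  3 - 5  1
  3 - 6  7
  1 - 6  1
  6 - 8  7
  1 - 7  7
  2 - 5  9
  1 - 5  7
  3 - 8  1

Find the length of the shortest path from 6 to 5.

Checking several routes:
6 -> 1 -> 8 -> 5: 1 + 2 + 3 = 6
6 -> 8 -> 3 -> 5: 7 + 1 + 1 = 9
6 -> 1 -> 5: 1 + 7 = 8
6 -> 1 -> 8 -> 3 -> 5: 1 + 2 + 1 + 1 = 5
6 -> 3 -> 5: 7 + 1 = 8
Best route has total 5.

5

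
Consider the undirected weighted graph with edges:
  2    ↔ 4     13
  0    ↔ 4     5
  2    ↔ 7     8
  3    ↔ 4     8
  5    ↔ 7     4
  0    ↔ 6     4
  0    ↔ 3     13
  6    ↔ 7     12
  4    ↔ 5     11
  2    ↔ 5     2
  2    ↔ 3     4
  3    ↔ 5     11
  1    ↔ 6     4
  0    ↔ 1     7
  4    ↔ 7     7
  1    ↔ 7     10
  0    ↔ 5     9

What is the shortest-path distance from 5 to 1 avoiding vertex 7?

16

Checking several routes:
5-2-3-4-0-1: 2 + 4 + 8 + 5 + 7 = 26
5-4-0-1: 11 + 5 + 7 = 23
5-4-0-6-1: 11 + 5 + 4 + 4 = 24
5-0-6-1: 9 + 4 + 4 = 17
5-2-3-0-1: 2 + 4 + 13 + 7 = 26
5-0-1: 9 + 7 = 16
The minimum is 16.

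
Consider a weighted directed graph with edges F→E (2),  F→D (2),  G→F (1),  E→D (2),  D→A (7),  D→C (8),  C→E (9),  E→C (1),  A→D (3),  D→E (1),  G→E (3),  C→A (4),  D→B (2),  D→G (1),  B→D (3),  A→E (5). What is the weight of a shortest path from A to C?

Checking several routes:
A → D → C: 3 + 8 = 11
A → E → C: 5 + 1 = 6
A → D → G → E → C: 3 + 1 + 3 + 1 = 8
A → D → E → C: 3 + 1 + 1 = 5
A → D → G → F → E → C: 3 + 1 + 1 + 2 + 1 = 8
The minimum is 5.

5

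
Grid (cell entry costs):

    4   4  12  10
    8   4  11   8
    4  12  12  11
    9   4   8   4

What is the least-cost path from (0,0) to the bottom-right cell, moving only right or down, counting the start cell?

40

Best path: [0,0] → [0,1] → [1,1] → [2,1] → [3,1] → [3,2] → [3,3]
Cost: 4 + 4 + 4 + 12 + 4 + 8 + 4 = 40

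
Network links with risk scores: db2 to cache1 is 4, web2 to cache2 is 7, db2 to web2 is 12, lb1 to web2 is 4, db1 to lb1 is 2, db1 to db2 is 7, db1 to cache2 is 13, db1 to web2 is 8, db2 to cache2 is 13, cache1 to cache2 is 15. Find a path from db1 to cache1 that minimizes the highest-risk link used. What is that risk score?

7

Checking several routes:
db1 -> cache2 -> web2 -> db2 -> cache1: max(13, 7, 12, 4) = 13
db1 -> lb1 -> web2 -> db2 -> cache1: max(2, 4, 12, 4) = 12
db1 -> db2 -> cache1: max(7, 4) = 7
db1 -> web2 -> db2 -> cache1: max(8, 12, 4) = 12
The minimum achievable maximum is 7.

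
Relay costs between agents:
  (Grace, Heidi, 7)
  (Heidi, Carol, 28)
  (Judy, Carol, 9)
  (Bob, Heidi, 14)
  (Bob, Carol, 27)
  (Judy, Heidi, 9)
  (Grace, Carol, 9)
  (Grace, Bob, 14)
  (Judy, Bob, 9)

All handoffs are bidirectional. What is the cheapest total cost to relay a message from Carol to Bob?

18

A few of the Carol→Bob routes:
Carol-Judy-Bob: 9 + 9 = 18
Carol-Bob: 27
Carol-Grace-Bob: 9 + 14 = 23
Shortest: 18.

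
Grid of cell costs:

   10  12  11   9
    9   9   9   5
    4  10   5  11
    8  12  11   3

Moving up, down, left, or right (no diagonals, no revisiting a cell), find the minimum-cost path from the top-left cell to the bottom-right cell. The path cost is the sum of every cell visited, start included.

52

Take [0,0]→[1,0]→[2,0]→[2,1]→[2,2]→[2,3]→[3,3] for a total of 10 + 9 + 4 + 10 + 5 + 11 + 3 = 52.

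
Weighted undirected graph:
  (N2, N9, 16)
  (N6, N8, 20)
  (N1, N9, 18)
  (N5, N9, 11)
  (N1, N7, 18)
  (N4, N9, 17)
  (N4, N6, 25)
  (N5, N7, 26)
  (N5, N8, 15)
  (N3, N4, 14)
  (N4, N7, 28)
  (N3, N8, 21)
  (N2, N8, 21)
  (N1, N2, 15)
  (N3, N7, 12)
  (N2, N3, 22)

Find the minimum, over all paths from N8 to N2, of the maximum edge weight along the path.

Comparing a few candidate routes:
N8-N5-N9-N1-N2: max(15, 11, 18, 15) = 18
N8-N3-N7-N1-N9-N2: max(21, 12, 18, 18, 16) = 21
N8-N3-N7-N1-N2: max(21, 12, 18, 15) = 21
N8-N5-N9-N2: max(15, 11, 16) = 16
N8-N5-N9-N4-N3-N7-N1-N2: max(15, 11, 17, 14, 12, 18, 15) = 18
Best route has worst link 16.

16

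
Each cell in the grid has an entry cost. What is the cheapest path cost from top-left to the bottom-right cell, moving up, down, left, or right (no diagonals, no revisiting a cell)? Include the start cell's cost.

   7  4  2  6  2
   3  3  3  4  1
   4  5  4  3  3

One optimal route is [0,0] → [0,1] → [0,2] → [1,2] → [1,3] → [1,4] → [2,4].
Its cost is 7 + 4 + 2 + 3 + 4 + 1 + 3 = 24.

24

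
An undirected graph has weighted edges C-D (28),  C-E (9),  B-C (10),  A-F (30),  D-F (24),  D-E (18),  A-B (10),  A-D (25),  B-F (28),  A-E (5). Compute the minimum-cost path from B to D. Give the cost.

A few of the B→D routes:
B → C → E → D: 10 + 9 + 18 = 37
B → A → D: 10 + 25 = 35
B → C → D: 10 + 28 = 38
B → C → E → A → D: 10 + 9 + 5 + 25 = 49
B → A → E → D: 10 + 5 + 18 = 33
B → A → E → C → D: 10 + 5 + 9 + 28 = 52
Shortest: 33.

33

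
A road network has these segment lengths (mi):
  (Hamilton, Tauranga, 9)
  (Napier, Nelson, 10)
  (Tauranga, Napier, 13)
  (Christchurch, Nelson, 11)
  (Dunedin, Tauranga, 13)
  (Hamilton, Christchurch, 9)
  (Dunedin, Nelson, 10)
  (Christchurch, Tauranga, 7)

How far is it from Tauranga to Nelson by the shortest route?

18

Paths from Tauranga to Nelson:
Tauranga-Hamilton-Christchurch-Nelson: 9 + 9 + 11 = 29
Tauranga-Napier-Nelson: 13 + 10 = 23
Tauranga-Dunedin-Nelson: 13 + 10 = 23
Tauranga-Christchurch-Nelson: 7 + 11 = 18
Best route has total 18 mi.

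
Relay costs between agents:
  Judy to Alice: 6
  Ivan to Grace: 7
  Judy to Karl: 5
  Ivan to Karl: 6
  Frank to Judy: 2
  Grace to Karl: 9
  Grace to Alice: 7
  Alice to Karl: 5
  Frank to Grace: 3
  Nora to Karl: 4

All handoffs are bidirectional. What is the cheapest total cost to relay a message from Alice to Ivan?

11

A few of the Alice→Ivan routes:
Alice - Karl - Judy - Frank - Grace - Ivan: 5 + 5 + 2 + 3 + 7 = 22
Alice - Judy - Karl - Ivan: 6 + 5 + 6 = 17
Alice - Karl - Ivan: 5 + 6 = 11
Alice - Judy - Frank - Grace - Ivan: 6 + 2 + 3 + 7 = 18
Alice - Grace - Ivan: 7 + 7 = 14
Alice - Karl - Grace - Ivan: 5 + 9 + 7 = 21
Shortest: 11.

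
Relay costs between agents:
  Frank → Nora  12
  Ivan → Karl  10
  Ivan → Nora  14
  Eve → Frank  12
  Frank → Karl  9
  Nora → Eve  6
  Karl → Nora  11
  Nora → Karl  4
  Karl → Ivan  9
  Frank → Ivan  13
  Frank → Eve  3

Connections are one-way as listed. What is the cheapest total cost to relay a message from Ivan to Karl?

10

Routes from Ivan to Karl:
Ivan - Nora - Eve - Frank - Karl: 14 + 6 + 12 + 9 = 41
Ivan - Karl: 10
Ivan - Nora - Karl: 14 + 4 = 18
Best route has total 10.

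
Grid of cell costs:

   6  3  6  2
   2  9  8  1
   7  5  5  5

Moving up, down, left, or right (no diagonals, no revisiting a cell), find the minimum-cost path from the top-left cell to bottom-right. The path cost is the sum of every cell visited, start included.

23

Take [0,0]→[0,1]→[0,2]→[0,3]→[1,3]→[2,3] for a total of 6 + 3 + 6 + 2 + 1 + 5 = 23.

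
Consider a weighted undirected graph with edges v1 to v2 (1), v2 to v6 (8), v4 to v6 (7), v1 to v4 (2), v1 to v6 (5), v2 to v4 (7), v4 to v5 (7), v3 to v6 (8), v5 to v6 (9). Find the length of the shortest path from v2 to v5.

10

Some routes from v2 to v5:
v2 → v1 → v4 → v5: 1 + 2 + 7 = 10
v2 → v4 → v5: 7 + 7 = 14
v2 → v1 → v6 → v5: 1 + 5 + 9 = 15
Shortest: 10.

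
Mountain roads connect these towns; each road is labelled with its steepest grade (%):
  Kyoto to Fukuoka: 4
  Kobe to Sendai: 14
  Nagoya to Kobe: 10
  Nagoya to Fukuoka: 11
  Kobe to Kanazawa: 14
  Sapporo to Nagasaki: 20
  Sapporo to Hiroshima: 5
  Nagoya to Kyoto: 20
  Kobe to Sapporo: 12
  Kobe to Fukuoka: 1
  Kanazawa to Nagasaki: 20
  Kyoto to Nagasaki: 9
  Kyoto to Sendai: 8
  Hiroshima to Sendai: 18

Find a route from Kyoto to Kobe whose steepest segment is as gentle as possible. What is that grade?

4

Checking several routes:
Kyoto - Fukuoka - Nagoya - Kobe: max(4, 11, 10) = 11
Kyoto - Sendai - Hiroshima - Sapporo - Kobe: max(8, 18, 5, 12) = 18
Kyoto - Sendai - Hiroshima - Sapporo - Nagasaki - Kanazawa - Kobe: max(8, 18, 5, 20, 20, 14) = 20
Kyoto - Fukuoka - Kobe: max(4, 1) = 4
Kyoto - Sendai - Kobe: max(8, 14) = 14
Kyoto - Nagoya - Fukuoka - Kobe: max(20, 11, 1) = 20
Smallest bottleneck: 4%.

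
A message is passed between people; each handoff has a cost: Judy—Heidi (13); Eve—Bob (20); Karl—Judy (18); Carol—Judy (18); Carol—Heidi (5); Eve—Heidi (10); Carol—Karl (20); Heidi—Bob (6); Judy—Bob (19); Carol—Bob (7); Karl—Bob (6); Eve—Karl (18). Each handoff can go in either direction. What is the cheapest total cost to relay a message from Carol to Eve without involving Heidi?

A few of the Carol→Eve routes:
Carol→Bob→Karl→Eve: 7 + 6 + 18 = 31
Carol→Karl→Eve: 20 + 18 = 38
Carol→Bob→Eve: 7 + 20 = 27
Carol→Karl→Bob→Eve: 20 + 6 + 20 = 46
Shortest: 27.

27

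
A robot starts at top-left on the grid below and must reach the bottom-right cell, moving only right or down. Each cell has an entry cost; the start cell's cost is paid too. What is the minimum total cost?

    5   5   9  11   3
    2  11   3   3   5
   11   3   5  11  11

Best path: (0,0) -> (1,0) -> (1,1) -> (1,2) -> (1,3) -> (1,4) -> (2,4)
Cost: 5 + 2 + 11 + 3 + 3 + 5 + 11 = 40
For comparison, the top-then-right route costs 49.

40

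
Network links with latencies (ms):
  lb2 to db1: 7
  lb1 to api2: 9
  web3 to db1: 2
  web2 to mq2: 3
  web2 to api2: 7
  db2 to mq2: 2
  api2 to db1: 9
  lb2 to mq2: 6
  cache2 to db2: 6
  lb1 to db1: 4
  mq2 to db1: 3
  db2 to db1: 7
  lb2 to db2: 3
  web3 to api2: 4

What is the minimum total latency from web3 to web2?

8

Some routes from web3 to web2:
web3 - db1 - lb2 - db2 - mq2 - web2: 2 + 7 + 3 + 2 + 3 = 17
web3 - db1 - lb2 - mq2 - web2: 2 + 7 + 6 + 3 = 18
web3 - api2 - web2: 4 + 7 = 11
web3 - db1 - mq2 - web2: 2 + 3 + 3 = 8
web3 - db1 - db2 - mq2 - web2: 2 + 7 + 2 + 3 = 14
Best route has total 8 ms.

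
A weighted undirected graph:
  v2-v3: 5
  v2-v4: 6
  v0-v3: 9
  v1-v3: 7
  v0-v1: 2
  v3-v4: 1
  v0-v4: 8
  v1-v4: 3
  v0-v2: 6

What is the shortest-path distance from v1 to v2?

8

A few of the v1→v2 routes:
v1 - v0 - v2: 2 + 6 = 8
v1 - v4 - v3 - v2: 3 + 1 + 5 = 9
v1 - v3 - v2: 7 + 5 = 12
v1 - v4 - v2: 3 + 6 = 9
Shortest: 8.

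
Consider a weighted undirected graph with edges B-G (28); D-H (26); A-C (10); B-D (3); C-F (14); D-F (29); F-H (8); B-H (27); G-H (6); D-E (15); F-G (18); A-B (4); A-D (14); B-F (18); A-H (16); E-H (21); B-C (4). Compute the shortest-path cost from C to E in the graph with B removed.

Comparing a few candidate routes:
C→A→H→E: 10 + 16 + 21 = 47
C→F→D→E: 14 + 29 + 15 = 58
C→F→H→E: 14 + 8 + 21 = 43
C→A→D→E: 10 + 14 + 15 = 39
The minimum is 39.

39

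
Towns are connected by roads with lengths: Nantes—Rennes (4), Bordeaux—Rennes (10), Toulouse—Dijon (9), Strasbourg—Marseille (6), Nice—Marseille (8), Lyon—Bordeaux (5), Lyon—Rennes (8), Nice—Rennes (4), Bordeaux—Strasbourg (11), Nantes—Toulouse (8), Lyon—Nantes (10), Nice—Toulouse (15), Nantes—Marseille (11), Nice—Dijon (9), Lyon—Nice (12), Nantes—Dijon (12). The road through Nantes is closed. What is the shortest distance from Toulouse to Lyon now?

27

A few of the Toulouse→Lyon routes:
Toulouse-Nice-Lyon: 15 + 12 = 27
Toulouse-Dijon-Nice-Lyon: 9 + 9 + 12 = 30
Toulouse-Nice-Rennes-Lyon: 15 + 4 + 8 = 27
Shortest: 27.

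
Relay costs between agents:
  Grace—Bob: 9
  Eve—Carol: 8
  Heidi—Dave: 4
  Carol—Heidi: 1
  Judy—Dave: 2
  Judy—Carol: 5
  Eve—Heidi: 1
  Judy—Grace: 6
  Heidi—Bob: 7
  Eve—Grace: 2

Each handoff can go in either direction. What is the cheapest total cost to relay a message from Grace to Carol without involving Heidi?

10

Paths from Grace to Carol avoiding Heidi:
Grace-Judy-Carol: 6 + 5 = 11
Grace-Eve-Carol: 2 + 8 = 10
Best route has total 10.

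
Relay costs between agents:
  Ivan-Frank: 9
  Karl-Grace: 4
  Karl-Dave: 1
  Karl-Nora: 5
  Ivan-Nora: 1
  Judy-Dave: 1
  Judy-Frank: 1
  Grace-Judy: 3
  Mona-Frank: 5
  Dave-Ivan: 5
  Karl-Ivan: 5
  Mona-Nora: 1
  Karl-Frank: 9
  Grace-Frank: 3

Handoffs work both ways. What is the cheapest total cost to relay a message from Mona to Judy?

Some routes from Mona to Judy:
Mona → Nora → Karl → Dave → Judy: 1 + 5 + 1 + 1 = 8
Mona → Frank → Judy: 5 + 1 = 6
Mona → Nora → Ivan → Dave → Judy: 1 + 1 + 5 + 1 = 8
Mona → Nora → Ivan → Frank → Judy: 1 + 1 + 9 + 1 = 12
Mona → Frank → Grace → Judy: 5 + 3 + 3 = 11
Mona → Nora → Ivan → Karl → Dave → Judy: 1 + 1 + 5 + 1 + 1 = 9
Best route has total 6.

6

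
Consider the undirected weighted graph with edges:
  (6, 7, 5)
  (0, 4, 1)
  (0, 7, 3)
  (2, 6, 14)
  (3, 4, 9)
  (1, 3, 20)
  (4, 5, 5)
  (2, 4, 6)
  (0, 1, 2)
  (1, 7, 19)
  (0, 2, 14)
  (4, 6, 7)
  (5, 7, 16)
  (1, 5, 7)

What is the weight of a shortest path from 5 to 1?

7

Some routes from 5 to 1:
5-7-0-1: 16 + 3 + 2 = 21
5-4-0-1: 5 + 1 + 2 = 8
5-4-6-7-0-1: 5 + 7 + 5 + 3 + 2 = 22
5-1: 7
Shortest: 7.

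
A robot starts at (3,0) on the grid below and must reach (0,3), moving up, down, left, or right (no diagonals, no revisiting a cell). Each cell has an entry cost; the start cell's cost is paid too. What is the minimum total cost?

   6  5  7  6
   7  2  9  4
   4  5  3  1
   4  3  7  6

One optimal route is (3,0) → (3,1) → (2,1) → (2,2) → (2,3) → (1,3) → (0,3).
Its cost is 4 + 3 + 5 + 3 + 1 + 4 + 6 = 26.

26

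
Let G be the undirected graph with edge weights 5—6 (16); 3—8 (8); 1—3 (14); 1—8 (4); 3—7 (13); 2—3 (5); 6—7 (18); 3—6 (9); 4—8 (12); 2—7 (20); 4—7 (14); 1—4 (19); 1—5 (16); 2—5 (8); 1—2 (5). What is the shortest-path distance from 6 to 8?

17

A few of the 6→8 routes:
6 → 5 → 1 → 8: 16 + 16 + 4 = 36
6 → 3 → 1 → 8: 9 + 14 + 4 = 27
6 → 3 → 8: 9 + 8 = 17
6 → 3 → 2 → 1 → 8: 9 + 5 + 5 + 4 = 23
6 → 5 → 2 → 1 → 8: 16 + 8 + 5 + 4 = 33
Shortest: 17.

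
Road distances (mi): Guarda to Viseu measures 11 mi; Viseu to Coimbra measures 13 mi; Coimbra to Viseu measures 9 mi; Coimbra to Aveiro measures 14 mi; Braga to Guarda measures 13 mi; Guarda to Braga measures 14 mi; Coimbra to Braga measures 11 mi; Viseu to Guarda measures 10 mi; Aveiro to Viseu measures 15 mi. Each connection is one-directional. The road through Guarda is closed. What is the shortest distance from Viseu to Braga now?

Paths from Viseu to Braga avoiding Guarda:
Viseu - Coimbra - Braga: 13 + 11 = 24
The minimum is 24 mi.

24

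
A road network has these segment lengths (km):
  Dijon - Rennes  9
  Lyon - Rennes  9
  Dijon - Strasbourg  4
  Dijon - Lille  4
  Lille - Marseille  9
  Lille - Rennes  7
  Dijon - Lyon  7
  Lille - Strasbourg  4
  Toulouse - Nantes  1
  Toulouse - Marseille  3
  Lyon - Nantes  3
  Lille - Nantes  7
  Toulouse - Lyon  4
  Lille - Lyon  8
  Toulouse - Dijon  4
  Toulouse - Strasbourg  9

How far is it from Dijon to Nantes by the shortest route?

5

Checking several routes:
Dijon -> Toulouse -> Nantes: 4 + 1 = 5
Dijon -> Lyon -> Nantes: 7 + 3 = 10
Dijon -> Lille -> Nantes: 4 + 7 = 11
Dijon -> Toulouse -> Lyon -> Nantes: 4 + 4 + 3 = 11
Shortest: 5 km.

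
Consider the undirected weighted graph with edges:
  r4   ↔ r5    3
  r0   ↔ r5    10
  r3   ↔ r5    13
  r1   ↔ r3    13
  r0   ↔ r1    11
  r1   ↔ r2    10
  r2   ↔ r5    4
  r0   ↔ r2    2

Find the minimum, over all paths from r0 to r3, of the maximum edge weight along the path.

Candidate routes:
r0-r5-r3: max(10, 13) = 13
r0-r2-r5-r3: max(2, 4, 13) = 13
r0-r2-r1-r3: max(2, 10, 13) = 13
r0-r1-r2-r5-r3: max(11, 10, 4, 13) = 13
r0-r1-r3: max(11, 13) = 13
r0-r5-r2-r1-r3: max(10, 4, 10, 13) = 13
Best route has worst link 13.

13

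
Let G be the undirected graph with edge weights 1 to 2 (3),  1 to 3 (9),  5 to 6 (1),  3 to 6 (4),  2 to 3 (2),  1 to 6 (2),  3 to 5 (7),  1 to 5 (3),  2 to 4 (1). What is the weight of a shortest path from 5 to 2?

6

Some routes from 5 to 2:
5 - 1 - 2: 3 + 3 = 6
5 - 6 - 1 - 2: 1 + 2 + 3 = 6
5 - 6 - 3 - 2: 1 + 4 + 2 = 7
Shortest: 6.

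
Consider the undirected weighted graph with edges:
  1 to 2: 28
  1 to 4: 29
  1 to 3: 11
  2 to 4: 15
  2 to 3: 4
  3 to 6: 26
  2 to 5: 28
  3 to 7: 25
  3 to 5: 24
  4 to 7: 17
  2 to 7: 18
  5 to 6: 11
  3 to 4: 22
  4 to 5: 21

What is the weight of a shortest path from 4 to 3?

19

Some routes from 4 to 3:
4→3: 22
4→2→3: 15 + 4 = 19
4→7→2→3: 17 + 18 + 4 = 39
4→1→3: 29 + 11 = 40
Best route has total 19.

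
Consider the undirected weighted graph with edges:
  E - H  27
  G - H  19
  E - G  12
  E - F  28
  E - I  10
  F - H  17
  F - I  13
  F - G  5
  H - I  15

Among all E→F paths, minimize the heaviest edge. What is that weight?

Checking several routes:
E -> I -> H -> G -> F: max(10, 15, 19, 5) = 19
E -> G -> H -> I -> F: max(12, 19, 15, 13) = 19
E -> G -> H -> F: max(12, 19, 17) = 19
E -> I -> F: max(10, 13) = 13
E -> G -> F: max(12, 5) = 12
E -> I -> H -> F: max(10, 15, 17) = 17
The minimum achievable maximum is 12.

12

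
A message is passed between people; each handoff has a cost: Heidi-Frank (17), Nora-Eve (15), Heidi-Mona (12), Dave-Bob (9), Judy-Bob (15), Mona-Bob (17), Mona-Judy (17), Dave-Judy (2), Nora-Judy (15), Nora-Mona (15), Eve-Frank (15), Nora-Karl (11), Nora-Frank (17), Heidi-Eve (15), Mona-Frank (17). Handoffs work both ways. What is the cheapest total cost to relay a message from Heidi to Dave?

31

A few of the Heidi→Dave routes:
Heidi-Mona-Judy-Dave: 12 + 17 + 2 = 31
Heidi-Mona-Bob-Dave: 12 + 17 + 9 = 38
Heidi-Eve-Nora-Judy-Dave: 15 + 15 + 15 + 2 = 47
Heidi-Mona-Bob-Judy-Dave: 12 + 17 + 15 + 2 = 46
Heidi-Mona-Nora-Judy-Dave: 12 + 15 + 15 + 2 = 44
The minimum is 31.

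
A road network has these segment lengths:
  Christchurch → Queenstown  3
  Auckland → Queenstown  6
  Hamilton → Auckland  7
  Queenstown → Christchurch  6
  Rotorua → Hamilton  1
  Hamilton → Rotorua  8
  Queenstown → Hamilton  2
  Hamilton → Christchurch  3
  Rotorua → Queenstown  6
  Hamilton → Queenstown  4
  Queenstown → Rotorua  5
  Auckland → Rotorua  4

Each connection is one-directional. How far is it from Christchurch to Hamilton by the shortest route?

5

Paths from Christchurch to Hamilton:
Christchurch → Queenstown → Hamilton: 3 + 2 = 5
Christchurch → Queenstown → Rotorua → Hamilton: 3 + 5 + 1 = 9
Shortest: 5.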